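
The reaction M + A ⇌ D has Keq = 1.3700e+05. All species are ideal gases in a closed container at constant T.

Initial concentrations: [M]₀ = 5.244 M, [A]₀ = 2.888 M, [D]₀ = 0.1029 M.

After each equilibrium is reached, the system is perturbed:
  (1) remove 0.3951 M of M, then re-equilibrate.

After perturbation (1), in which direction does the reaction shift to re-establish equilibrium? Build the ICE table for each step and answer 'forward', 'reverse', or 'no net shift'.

Q₀ = 0.006794 vs Keq = 1.3700e+05 ⇒ Q<K, forward
Step 1:
                  M         A         D
  init        5.244     2.888    0.1029
  Δ          -2.888    -2.888     2.888
  eq          2.356 9.2662e-06     2.991
  solve Keq expr → x = 2.888; check Q = 1.3700e+05
Then remove 0.3951 M of M.
Step 2:
                  M         A         D
  init        1.961 9.2662e-06     2.991
  Δ       1.8670e-06 1.8670e-06 -1.8670e-06
  eq          1.961 1.1133e-05     2.991
  solve Keq expr → x = -1.8670e-06; check Q = 1.3700e+05

Direction: reverse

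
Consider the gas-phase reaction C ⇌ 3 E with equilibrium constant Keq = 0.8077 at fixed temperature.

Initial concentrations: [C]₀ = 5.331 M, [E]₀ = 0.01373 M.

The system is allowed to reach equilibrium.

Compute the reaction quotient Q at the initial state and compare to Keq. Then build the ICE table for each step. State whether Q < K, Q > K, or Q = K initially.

Q₀ = 4.8552e-07 vs Keq = 0.8077 ⇒ Q<K, forward
Step 1:
                  C         E
  I           5.331   0.01373
  C         -0.5195     1.558
  E           4.812     1.572
  solve Keq expr → x = 0.5195; check Q = 0.8077

Q₀ = 4.8552e-07; Q < K (proceeds forward)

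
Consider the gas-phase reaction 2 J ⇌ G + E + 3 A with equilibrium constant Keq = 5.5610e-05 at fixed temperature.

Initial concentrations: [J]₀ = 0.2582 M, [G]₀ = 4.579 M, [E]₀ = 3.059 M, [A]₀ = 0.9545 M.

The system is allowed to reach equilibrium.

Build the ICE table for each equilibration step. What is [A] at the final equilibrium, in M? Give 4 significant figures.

Q₀ = 182.7 vs Keq = 5.5610e-05 ⇒ Q>K, reverse
Step 1:
                    J           G           E           A
  Initial      0.2582       4.579       3.059      0.9545
  Change        0.626      -0.313      -0.313      -0.939
  Equil        0.8842       4.266       2.746     0.01548
  solve Keq expr → x = -0.313; check Q = 5.5610e-05

[A]_eq = 0.01548 M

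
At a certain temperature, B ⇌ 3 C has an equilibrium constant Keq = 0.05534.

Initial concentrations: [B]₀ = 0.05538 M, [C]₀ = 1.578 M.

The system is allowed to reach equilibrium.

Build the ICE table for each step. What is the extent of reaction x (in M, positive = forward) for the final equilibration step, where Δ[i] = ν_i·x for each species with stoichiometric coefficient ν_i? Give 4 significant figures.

x = -0.4264 M

Q₀ = 70.95 vs Keq = 0.05534 ⇒ Q>K, reverse
Step 1:
                    B           C
  I           0.05538       1.578
  C            0.4264      -1.279
  E            0.4818      0.2987
  solve Keq expr → x = -0.4264; check Q = 0.05534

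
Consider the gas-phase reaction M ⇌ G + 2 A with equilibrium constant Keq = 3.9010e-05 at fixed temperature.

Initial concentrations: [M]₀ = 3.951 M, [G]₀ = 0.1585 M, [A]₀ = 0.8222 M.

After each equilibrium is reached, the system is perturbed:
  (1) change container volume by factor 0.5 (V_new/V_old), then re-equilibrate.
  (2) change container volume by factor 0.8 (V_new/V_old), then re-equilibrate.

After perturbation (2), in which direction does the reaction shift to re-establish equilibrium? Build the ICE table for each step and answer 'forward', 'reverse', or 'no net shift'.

Q₀ = 0.02712 vs Keq = 3.9010e-05 ⇒ Q>K, reverse
Step 1:
                  M         G         A
  I           3.951    0.1585    0.8222
  C          0.1579   -0.1579   -0.3158
  E           4.109 6.2492e-04    0.5064
  solve Keq expr → x = -0.1579; check Q = 3.9010e-05
Then change container volume by factor 0.5 (V_new/V_old).
Step 2:
                  M         G         A
  I           8.218   0.00125     1.013
  C       9.3619e-04 -9.3619e-04 -0.001872
  E           8.219 3.1366e-04     1.011
  solve Keq expr → x = -9.3619e-04; check Q = 3.9010e-05
Then change container volume by factor 0.8 (V_new/V_old).
Step 3:
                  M         G         A
  I           10.27 3.9207e-04     1.264
  C       1.4103e-04 -1.4103e-04 -2.8206e-04
  E           10.27 2.5104e-04     1.264
  solve Keq expr → x = -1.4103e-04; check Q = 3.9010e-05

Direction: reverse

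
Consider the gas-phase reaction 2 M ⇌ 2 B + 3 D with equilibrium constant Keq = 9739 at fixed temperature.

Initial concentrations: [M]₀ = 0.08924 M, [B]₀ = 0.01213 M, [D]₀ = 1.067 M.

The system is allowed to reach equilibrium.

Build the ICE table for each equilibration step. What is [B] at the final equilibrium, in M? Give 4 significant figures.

[B]_eq = 0.1 M

Q₀ = 0.02244 vs Keq = 9739 ⇒ Q<K, forward
Step 1:
                    M           B           D
  init        0.08924     0.01213       1.067
  Δ          -0.08791     0.08791      0.1319
  eq         0.001331         0.1       1.199
  solve Keq expr → x = 0.04395; check Q = 9739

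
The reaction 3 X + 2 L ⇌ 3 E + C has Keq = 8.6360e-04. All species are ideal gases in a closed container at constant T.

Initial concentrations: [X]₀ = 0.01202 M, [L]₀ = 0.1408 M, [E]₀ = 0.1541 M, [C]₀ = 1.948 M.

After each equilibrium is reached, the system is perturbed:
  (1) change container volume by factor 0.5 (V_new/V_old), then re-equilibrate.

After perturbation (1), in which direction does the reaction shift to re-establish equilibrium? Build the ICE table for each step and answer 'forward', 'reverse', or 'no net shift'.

Q₀ = 2.0705e+05 vs Keq = 8.6360e-04 ⇒ Q>K, reverse
Step 1:
                   X          L          E          C
  init       0.01202     0.1408     0.1541      1.948
  Δ           0.1493    0.09954    -0.1493   -0.04977
  eq          0.1613     0.2403   0.004796      1.898
  solve Keq expr → x = -0.04977; check Q = 8.6360e-04
Then change container volume by factor 0.5 (V_new/V_old).
Step 2:
                   X          L          E          C
  init        0.3226     0.4807   0.009592      3.796
  Δ        -0.002377  -0.001585   0.002377 7.9234e-04
  eq          0.3203     0.4791    0.01197      3.797
  solve Keq expr → x = 7.9234e-04; check Q = 8.6360e-04

Direction: forward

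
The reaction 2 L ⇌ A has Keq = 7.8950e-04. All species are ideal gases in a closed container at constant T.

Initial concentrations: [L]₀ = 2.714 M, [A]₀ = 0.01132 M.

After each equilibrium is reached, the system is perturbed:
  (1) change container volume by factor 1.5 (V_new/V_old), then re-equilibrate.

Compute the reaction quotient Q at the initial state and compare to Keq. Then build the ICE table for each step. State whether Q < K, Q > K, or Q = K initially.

Q₀ = 0.001537; Q > K (proceeds reverse)

Q₀ = 0.001537 vs Keq = 7.8950e-04 ⇒ Q>K, reverse
Step 1:
                   L          A
  I            2.714    0.01132
  C          0.01092  -0.005458
  E            2.725   0.005862
  solve Keq expr → x = -0.005458; check Q = 7.8950e-04
Then change container volume by factor 1.5 (V_new/V_old).
Step 2:
                   L          A
  I            1.817   0.003908
  C         0.002591  -0.001295
  E            1.819   0.002613
  solve Keq expr → x = -0.001295; check Q = 7.8950e-04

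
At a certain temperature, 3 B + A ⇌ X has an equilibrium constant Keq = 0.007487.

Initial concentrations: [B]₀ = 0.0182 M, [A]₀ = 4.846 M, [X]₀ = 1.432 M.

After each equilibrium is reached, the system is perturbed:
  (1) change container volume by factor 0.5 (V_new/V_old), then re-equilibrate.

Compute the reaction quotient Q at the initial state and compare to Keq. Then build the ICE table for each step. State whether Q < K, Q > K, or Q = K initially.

Q₀ = 4.9017e+04 vs Keq = 0.007487 ⇒ Q>K, reverse
Step 1:
                  B         A         X
  Initial    0.0182     4.846     1.432
  Change      2.431    0.8102   -0.8102
  Equil       2.449     5.656    0.6218
  solve Keq expr → x = -0.8102; check Q = 0.007487
Then change container volume by factor 0.5 (V_new/V_old).
Step 2:
                  B         A         X
  Initial     4.897     11.31     1.244
  Change     -2.012   -0.6706    0.6706
  Equil       2.886     10.64     1.914
  solve Keq expr → x = 0.6706; check Q = 0.007487

Q₀ = 4.9017e+04; Q > K (proceeds reverse)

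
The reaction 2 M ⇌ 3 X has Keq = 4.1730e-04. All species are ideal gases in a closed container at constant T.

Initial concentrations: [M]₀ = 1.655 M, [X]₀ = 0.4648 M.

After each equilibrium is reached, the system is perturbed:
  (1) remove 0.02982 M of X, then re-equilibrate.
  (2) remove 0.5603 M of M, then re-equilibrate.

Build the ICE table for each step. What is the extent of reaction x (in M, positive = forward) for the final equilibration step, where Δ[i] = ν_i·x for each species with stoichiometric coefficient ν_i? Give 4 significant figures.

x = -0.007757 M

Q₀ = 0.03666 vs Keq = 4.1730e-04 ⇒ Q>K, reverse
Step 1:
                    M           X
  init          1.655      0.4648
  Δ            0.2337     -0.3506
  eq            1.889      0.1142
  solve Keq expr → x = -0.1169; check Q = 4.1730e-04
Then remove 0.02982 M of X.
Step 2:
                    M           X
  init          1.889     0.08436
  Δ          -0.01936     0.02904
  eq            1.869      0.1134
  solve Keq expr → x = 0.009679; check Q = 4.1730e-04
Then remove 0.5603 M of M.
Step 3:
                    M           X
  init          1.309      0.1134
  Δ           0.01551    -0.02327
  eq            1.325     0.09013
  solve Keq expr → x = -0.007757; check Q = 4.1730e-04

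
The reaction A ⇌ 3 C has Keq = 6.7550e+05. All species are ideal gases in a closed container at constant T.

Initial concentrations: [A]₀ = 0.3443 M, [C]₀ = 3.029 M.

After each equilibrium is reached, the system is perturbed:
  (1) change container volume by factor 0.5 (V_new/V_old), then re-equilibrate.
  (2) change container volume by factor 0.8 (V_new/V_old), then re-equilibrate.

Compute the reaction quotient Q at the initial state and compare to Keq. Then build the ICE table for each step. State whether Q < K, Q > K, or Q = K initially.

Q₀ = 80.72; Q < K (proceeds forward)

Q₀ = 80.72 vs Keq = 6.7550e+05 ⇒ Q<K, forward
Step 1:
                    A           C
  Initial      0.3443       3.029
  Change      -0.3442       1.033
  Equil    9.9190e-05       4.062
  solve Keq expr → x = 0.3442; check Q = 6.7550e+05
Then change container volume by factor 0.5 (V_new/V_old).
Step 2:
                    A           C
  Initial  1.9838e-04       8.123
  Change   5.9462e-04   -0.001784
  Equil    7.9300e-04       8.121
  solve Keq expr → x = -5.9462e-04; check Q = 6.7550e+05
Then change container volume by factor 0.8 (V_new/V_old).
Step 3:
                    A           C
  Initial  9.9124e-04       10.15
  Change   5.5681e-04    -0.00167
  Equil      0.001548       10.15
  solve Keq expr → x = -5.5681e-04; check Q = 6.7550e+05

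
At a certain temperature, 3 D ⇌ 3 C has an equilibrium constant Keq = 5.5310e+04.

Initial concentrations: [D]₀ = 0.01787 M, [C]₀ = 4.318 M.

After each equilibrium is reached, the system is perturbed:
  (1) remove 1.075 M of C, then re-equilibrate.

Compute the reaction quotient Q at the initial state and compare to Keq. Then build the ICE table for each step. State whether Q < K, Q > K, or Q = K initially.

Q₀ = 1.4108e+07 vs Keq = 5.5310e+04 ⇒ Q>K, reverse
Step 1:
                   D          C
  I          0.01787      4.318
  C          0.09302   -0.09302
  E           0.1109      4.225
  solve Keq expr → x = -0.03101; check Q = 5.5310e+04
Then remove 1.075 M of C.
Step 2:
                   D          C
  I           0.1109       3.15
  C         -0.02749    0.02749
  E           0.0834      3.177
  solve Keq expr → x = 0.009164; check Q = 5.5310e+04

Q₀ = 1.4108e+07; Q > K (proceeds reverse)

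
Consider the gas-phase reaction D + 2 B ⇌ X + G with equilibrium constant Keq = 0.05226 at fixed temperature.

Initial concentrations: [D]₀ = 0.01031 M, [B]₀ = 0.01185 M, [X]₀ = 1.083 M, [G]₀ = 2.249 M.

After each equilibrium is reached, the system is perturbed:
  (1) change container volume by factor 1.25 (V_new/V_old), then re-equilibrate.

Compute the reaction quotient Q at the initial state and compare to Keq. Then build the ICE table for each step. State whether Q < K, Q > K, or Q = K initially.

Q₀ = 1.6824e+06; Q > K (proceeds reverse)

Q₀ = 1.6824e+06 vs Keq = 0.05226 ⇒ Q>K, reverse
Step 1:
                   D          B          X          G
  init       0.01031    0.01185      1.083      2.249
  Δ           0.9447      1.889    -0.9447    -0.9447
  eq           0.955      1.901     0.1383      1.304
  solve Keq expr → x = -0.9447; check Q = 0.05226
Then change container volume by factor 1.25 (V_new/V_old).
Step 2:
                   D          B          X          G
  init         0.764      1.521     0.1106      1.043
  Δ          0.01529    0.03059   -0.01529   -0.01529
  eq          0.7793      1.552    0.09536      1.028
  solve Keq expr → x = -0.01529; check Q = 0.05226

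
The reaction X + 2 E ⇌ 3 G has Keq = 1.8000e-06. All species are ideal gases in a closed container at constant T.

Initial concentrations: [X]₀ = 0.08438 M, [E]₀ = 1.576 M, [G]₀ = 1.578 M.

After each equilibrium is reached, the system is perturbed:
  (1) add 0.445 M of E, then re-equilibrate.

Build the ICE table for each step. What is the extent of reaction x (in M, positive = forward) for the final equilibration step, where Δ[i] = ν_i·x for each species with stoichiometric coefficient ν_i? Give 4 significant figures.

x = 7.1343e-04 M

Q₀ = 18.75 vs Keq = 1.8000e-06 ⇒ Q>K, reverse
Step 1:
                  X         E         G
  Initial   0.08438     1.576     1.578
  Change     0.5195     1.039    -1.558
  Equil      0.6039     2.615   0.01952
  solve Keq expr → x = -0.5195; check Q = 1.8000e-06
Then add 0.445 M of E.
Step 2:
                  X         E         G
  Initial    0.6039      3.06   0.01952
  Change  -7.1343e-04 -0.001427   0.00214
  Equil      0.6032     3.059   0.02166
  solve Keq expr → x = 7.1343e-04; check Q = 1.8000e-06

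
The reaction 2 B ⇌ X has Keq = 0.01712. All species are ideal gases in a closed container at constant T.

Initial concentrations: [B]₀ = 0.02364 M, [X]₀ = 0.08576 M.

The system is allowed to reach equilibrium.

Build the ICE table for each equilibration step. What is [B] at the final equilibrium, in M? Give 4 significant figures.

[B]_eq = 0.1939 M

Q₀ = 153.5 vs Keq = 0.01712 ⇒ Q>K, reverse
Step 1:
                   B          X
  init       0.02364    0.08576
  Δ           0.1702   -0.08512
  eq          0.1939 6.4349e-04
  solve Keq expr → x = -0.08512; check Q = 0.01712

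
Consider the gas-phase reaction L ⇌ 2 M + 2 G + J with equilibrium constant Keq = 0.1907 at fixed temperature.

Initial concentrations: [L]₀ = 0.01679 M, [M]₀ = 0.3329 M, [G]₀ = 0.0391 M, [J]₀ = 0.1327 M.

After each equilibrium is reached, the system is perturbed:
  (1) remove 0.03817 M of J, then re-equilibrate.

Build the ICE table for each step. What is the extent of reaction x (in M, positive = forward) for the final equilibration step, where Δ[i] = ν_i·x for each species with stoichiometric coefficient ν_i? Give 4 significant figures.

x = 1.3302e-04 M

Q₀ = 0.001339 vs Keq = 0.1907 ⇒ Q<K, forward
Step 1:
                  L         M         G         J
  init      0.01679    0.3329    0.0391    0.1327
  Δ        -0.01626   0.03251   0.03251   0.01626
  eq      5.3483e-04    0.3654   0.07161     0.149
  solve Keq expr → x = 0.01626; check Q = 0.1907
Then remove 0.03817 M of J.
Step 2:
                  L         M         G         J
  init    5.3483e-04    0.3654   0.07161    0.1108
  Δ       -1.3302e-04 2.6605e-04 2.6605e-04 1.3302e-04
  eq      4.0181e-04    0.3657   0.07188    0.1109
  solve Keq expr → x = 1.3302e-04; check Q = 0.1907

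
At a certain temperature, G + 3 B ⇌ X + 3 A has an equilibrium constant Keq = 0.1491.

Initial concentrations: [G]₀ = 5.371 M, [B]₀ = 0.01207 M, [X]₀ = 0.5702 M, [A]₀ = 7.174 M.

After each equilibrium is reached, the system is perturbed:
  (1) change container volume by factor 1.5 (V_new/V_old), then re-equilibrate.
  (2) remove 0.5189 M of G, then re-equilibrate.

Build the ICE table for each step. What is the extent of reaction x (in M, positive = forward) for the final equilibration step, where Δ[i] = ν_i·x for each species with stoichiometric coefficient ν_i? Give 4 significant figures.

Q₀ = 2.2291e+07 vs Keq = 0.1491 ⇒ Q>K, reverse
Step 1:
                    G           B           X           A
  Initial       5.371     0.01207      0.5702       7.174
  Change       0.5467        1.64     -0.5467       -1.64
  Equil         5.918       1.652     0.02348       5.534
  solve Keq expr → x = -0.5467; check Q = 0.1491
Then change container volume by factor 1.5 (V_new/V_old).
Step 2:
                    G           B           X           A
  Initial       3.945       1.101     0.01566       3.689
  Change            0           0           0           0
  Equil         3.945       1.101     0.01566       3.689
  solve Keq expr → x = 0; check Q = 0.1491
Then remove 0.5189 M of G.
Step 3:
                    G           B           X           A
  Initial       3.426       1.101     0.01566       3.689
  Change     0.001791    0.005374   -0.001791   -0.005374
  Equil         3.428       1.107     0.01386       3.684
  solve Keq expr → x = -0.001791; check Q = 0.1491

x = -0.001791 M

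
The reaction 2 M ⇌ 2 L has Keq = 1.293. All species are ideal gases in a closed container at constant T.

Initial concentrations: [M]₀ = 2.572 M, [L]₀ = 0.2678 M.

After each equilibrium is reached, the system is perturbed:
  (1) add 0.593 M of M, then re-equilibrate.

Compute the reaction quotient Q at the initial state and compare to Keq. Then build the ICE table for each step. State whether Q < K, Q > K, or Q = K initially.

Q₀ = 0.01084 vs Keq = 1.293 ⇒ Q<K, forward
Step 1:
                   M          L
  I            2.572     0.2678
  C           -1.243      1.243
  E            1.329      1.511
  solve Keq expr → x = 0.6216; check Q = 1.293
Then add 0.593 M of M.
Step 2:
                   M          L
  I            1.922      1.511
  C          -0.3155     0.3155
  E            1.606      1.827
  solve Keq expr → x = 0.1578; check Q = 1.293

Q₀ = 0.01084; Q < K (proceeds forward)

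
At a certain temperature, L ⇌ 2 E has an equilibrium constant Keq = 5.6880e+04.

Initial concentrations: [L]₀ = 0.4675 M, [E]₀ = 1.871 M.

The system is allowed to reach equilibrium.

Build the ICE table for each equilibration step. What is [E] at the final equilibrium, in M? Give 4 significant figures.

Q₀ = 7.488 vs Keq = 5.6880e+04 ⇒ Q<K, forward
Step 1:
                  L         E
  init       0.4675     1.871
  Δ         -0.4674    0.9347
  eq      1.3840e-04     2.806
  solve Keq expr → x = 0.4674; check Q = 5.6880e+04

[E]_eq = 2.806 M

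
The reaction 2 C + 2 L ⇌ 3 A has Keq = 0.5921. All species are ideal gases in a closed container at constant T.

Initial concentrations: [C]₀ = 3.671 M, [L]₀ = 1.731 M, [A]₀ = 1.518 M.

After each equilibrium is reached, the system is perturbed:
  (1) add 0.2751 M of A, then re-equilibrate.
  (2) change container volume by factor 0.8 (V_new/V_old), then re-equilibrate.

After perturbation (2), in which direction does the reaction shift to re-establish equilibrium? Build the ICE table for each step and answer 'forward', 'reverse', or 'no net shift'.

Q₀ = 0.08663 vs Keq = 0.5921 ⇒ Q<K, forward
Step 1:
                  C         L         A
  init        3.671     1.731     1.518
  Δ         -0.4393   -0.4393     0.659
  eq          3.232     1.292     2.177
  solve Keq expr → x = 0.2197; check Q = 0.5921
Then add 0.2751 M of A.
Step 2:
                  C         L         A
  init        3.232     1.292     2.452
  Δ         0.08936   0.08936    -0.134
  eq          3.321     1.381     2.318
  solve Keq expr → x = -0.04468; check Q = 0.5921
Then change container volume by factor 0.8 (V_new/V_old).
Step 3:
                  C         L         A
  init        4.151     1.726     2.898
  Δ        -0.06986  -0.06986    0.1048
  eq          4.081     1.656     3.002
  solve Keq expr → x = 0.03493; check Q = 0.5921

Direction: forward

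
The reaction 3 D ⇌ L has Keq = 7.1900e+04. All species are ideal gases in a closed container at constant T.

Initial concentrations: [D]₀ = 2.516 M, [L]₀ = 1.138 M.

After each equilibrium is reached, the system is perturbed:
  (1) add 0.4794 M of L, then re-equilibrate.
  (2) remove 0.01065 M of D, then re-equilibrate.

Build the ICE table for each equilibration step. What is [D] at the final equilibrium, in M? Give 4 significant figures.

Q₀ = 0.07145 vs Keq = 7.1900e+04 ⇒ Q<K, forward
Step 1:
                   D          L
  init         2.516      1.138
  Δ           -2.486     0.8286
  eq         0.03013      1.967
  solve Keq expr → x = 0.8286; check Q = 7.1900e+04
Then add 0.4794 M of L.
Step 2:
                   D          L
  init       0.03013      2.446
  Δ         0.002269 -7.5639e-04
  eq          0.0324      2.445
  solve Keq expr → x = -7.5639e-04; check Q = 7.1900e+04
Then remove 0.01065 M of D.
Step 3:
                   D          L
  init       0.02175      2.445
  Δ          0.01063  -0.003545
  eq         0.03238      2.442
  solve Keq expr → x = -0.003545; check Q = 7.1900e+04

[D]_eq = 0.03238 M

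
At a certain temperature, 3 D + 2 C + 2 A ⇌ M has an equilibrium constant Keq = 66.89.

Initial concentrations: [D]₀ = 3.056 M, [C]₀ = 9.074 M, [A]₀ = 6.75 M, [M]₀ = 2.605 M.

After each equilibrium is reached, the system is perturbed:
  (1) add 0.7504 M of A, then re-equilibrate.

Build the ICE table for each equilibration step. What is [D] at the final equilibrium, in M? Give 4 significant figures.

Q₀ = 2.4330e-05 vs Keq = 66.89 ⇒ Q<K, forward
Step 1:
                   D          C          A          M
  Initial      3.056      9.074       6.75      2.605
  Change       -3.02     -2.013     -2.013      1.007
  Equil      0.03641      7.061      4.737      3.612
  solve Keq expr → x = 1.007; check Q = 66.89
Then add 0.7504 M of A.
Step 2:
                   D          C          A          M
  Initial    0.03641      7.061      5.487      3.612
  Change    -0.00338  -0.002254  -0.002254   0.001127
  Equil      0.03303      7.059      5.485      3.613
  solve Keq expr → x = 0.001127; check Q = 66.89

[D]_eq = 0.03303 M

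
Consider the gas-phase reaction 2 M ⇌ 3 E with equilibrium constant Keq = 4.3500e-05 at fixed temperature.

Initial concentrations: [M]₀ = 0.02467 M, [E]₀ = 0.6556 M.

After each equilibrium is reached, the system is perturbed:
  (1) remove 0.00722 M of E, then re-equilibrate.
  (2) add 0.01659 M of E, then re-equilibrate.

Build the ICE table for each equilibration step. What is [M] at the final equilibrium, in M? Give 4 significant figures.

[M]_eq = 0.4541 M

Q₀ = 463 vs Keq = 4.3500e-05 ⇒ Q>K, reverse
Step 1:
                    M           E
  Initial     0.02467      0.6556
  Change       0.4233      -0.635
  Equil         0.448     0.02059
  solve Keq expr → x = -0.2117; check Q = 4.3500e-05
Then remove 0.00722 M of E.
Step 2:
                    M           E
  Initial       0.448     0.01337
  Change    -0.004717    0.007075
  Equil        0.4433     0.02045
  solve Keq expr → x = 0.002358; check Q = 4.3500e-05
Then add 0.01659 M of E.
Step 3:
                    M           E
  Initial      0.4433     0.03704
  Change      0.01084    -0.01626
  Equil        0.4541     0.02078
  solve Keq expr → x = -0.005419; check Q = 4.3500e-05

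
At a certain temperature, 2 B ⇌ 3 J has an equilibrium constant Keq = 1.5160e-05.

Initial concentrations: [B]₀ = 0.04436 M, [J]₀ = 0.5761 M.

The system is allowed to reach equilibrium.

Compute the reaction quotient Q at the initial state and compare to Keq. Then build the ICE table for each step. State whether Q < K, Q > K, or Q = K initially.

Q₀ = 97.17 vs Keq = 1.5160e-05 ⇒ Q>K, reverse
Step 1:
                   B          J
  init       0.04436     0.5761
  Δ           0.3748    -0.5622
  eq          0.4192    0.01386
  solve Keq expr → x = -0.1874; check Q = 1.5160e-05

Q₀ = 97.17; Q > K (proceeds reverse)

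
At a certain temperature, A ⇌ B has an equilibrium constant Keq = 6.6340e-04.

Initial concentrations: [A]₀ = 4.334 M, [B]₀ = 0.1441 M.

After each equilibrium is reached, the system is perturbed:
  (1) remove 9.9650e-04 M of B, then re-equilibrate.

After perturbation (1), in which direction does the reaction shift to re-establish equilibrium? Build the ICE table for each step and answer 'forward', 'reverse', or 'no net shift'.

Q₀ = 0.03325 vs Keq = 6.6340e-04 ⇒ Q>K, reverse
Step 1:
                  A         B
  I           4.334    0.1441
  C          0.1411   -0.1411
  E           4.475  0.002969
  solve Keq expr → x = -0.1411; check Q = 6.6340e-04
Then remove 9.9650e-04 M of B.
Step 2:
                  A         B
  I           4.475  0.001972
  C       -9.9584e-04 9.9584e-04
  E           4.474  0.002968
  solve Keq expr → x = 9.9584e-04; check Q = 6.6340e-04

Direction: forward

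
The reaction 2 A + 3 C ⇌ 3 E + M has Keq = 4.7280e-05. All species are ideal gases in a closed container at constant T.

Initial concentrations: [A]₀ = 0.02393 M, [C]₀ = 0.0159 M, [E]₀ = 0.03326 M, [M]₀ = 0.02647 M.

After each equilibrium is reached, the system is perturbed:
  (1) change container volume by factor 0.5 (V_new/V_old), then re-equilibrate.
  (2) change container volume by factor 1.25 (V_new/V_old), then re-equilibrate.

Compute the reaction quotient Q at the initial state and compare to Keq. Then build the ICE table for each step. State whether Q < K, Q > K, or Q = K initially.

Q₀ = 423.1; Q > K (proceeds reverse)

Q₀ = 423.1 vs Keq = 4.7280e-05 ⇒ Q>K, reverse
Step 1:
                   A          C          E          M
  init       0.02393     0.0159    0.03326    0.02647
  Δ          0.02158    0.03237   -0.03237   -0.01079
  eq         0.04551    0.04827 8.8895e-04    0.01568
  solve Keq expr → x = -0.01079; check Q = 4.7280e-05
Then change container volume by factor 0.5 (V_new/V_old).
Step 2:
                   A          C          E          M
  init       0.09102    0.09654   0.001778    0.03136
  Δ       -2.9567e-04 -4.4351e-04 4.4351e-04 1.4784e-04
  eq         0.09073     0.0961   0.002221    0.03151
  solve Keq expr → x = 1.4784e-04; check Q = 4.7280e-05
Then change container volume by factor 1.25 (V_new/V_old).
Step 3:
                   A          C          E          M
  init       0.07258    0.07688   0.001777    0.02521
  Δ       8.1748e-05 1.2262e-04 -1.2262e-04 -4.0874e-05
  eq         0.07266      0.077   0.001654    0.02516
  solve Keq expr → x = -4.0874e-05; check Q = 4.7280e-05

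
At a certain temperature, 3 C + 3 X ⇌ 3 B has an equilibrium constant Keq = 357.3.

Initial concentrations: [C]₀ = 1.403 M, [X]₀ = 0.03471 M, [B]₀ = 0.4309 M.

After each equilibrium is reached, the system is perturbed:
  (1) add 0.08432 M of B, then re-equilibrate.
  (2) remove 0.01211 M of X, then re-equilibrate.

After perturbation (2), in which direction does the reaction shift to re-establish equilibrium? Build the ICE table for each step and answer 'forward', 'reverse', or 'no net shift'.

Q₀ = 692.8 vs Keq = 357.3 ⇒ Q>K, reverse
Step 1:
                    C           X           B
  init          1.403     0.03471      0.4309
  Δ          0.007582    0.007582   -0.007582
  eq            1.411     0.04229      0.4233
  solve Keq expr → x = -0.002527; check Q = 357.3
Then add 0.08432 M of B.
Step 2:
                    C           X           B
  init          1.411     0.04229      0.5076
  Δ          0.007421    0.007421   -0.007421
  eq            1.418     0.04971      0.5002
  solve Keq expr → x = -0.002474; check Q = 357.3
Then remove 0.01211 M of X.
Step 3:
                    C           X           B
  init          1.418      0.0376      0.5002
  Δ           0.01068     0.01068    -0.01068
  eq            1.429     0.04829      0.4895
  solve Keq expr → x = -0.003561; check Q = 357.3

Direction: reverse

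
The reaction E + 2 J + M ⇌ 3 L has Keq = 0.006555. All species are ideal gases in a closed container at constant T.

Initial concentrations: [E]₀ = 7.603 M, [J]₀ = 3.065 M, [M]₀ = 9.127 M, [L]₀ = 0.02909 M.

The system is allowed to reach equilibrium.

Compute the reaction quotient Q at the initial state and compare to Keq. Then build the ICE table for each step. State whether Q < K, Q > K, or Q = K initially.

Q₀ = 3.7762e-08 vs Keq = 0.006555 ⇒ Q<K, forward
Step 1:
                   E          J          M          L
  Initial      7.603      3.065      9.127    0.02909
  Change     -0.4141    -0.8281    -0.4141      1.242
  Equil        7.189      2.237      8.713      1.271
  solve Keq expr → x = 0.4141; check Q = 0.006555

Q₀ = 3.7762e-08; Q < K (proceeds forward)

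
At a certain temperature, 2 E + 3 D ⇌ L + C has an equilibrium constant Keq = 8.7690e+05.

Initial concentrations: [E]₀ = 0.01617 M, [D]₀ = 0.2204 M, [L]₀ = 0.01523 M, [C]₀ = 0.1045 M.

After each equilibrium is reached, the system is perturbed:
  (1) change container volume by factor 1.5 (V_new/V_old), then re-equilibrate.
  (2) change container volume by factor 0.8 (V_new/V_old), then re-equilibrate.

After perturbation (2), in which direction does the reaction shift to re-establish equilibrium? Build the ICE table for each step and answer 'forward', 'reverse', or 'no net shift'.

Q₀ = 568.5 vs Keq = 8.7690e+05 ⇒ Q<K, forward
Step 1:
                  E         D         L         C
  I         0.01617    0.2204   0.01523    0.1045
  C        -0.01555  -0.02332  0.007775  0.007775
  E       6.2034e-04    0.1971     0.023    0.1123
  solve Keq expr → x = 0.007775; check Q = 8.7690e+05
Then change container volume by factor 1.5 (V_new/V_old).
Step 2:
                  E         D         L         C
  I       4.1356e-04    0.1314   0.01534   0.07485
  C       3.3683e-04 5.0524e-04 -1.6841e-04 -1.6841e-04
  E       7.5039e-04    0.1319   0.01517   0.07468
  solve Keq expr → x = -1.6841e-04; check Q = 8.7690e+05
Then change container volume by factor 0.8 (V_new/V_old).
Step 3:
                  E         D         L         C
  I       9.3798e-04    0.1649   0.01896   0.09335
  C       -2.6162e-04 -3.9243e-04 1.3081e-04 1.3081e-04
  E       6.7636e-04    0.1645   0.01909   0.09348
  solve Keq expr → x = 1.3081e-04; check Q = 8.7690e+05

Direction: forward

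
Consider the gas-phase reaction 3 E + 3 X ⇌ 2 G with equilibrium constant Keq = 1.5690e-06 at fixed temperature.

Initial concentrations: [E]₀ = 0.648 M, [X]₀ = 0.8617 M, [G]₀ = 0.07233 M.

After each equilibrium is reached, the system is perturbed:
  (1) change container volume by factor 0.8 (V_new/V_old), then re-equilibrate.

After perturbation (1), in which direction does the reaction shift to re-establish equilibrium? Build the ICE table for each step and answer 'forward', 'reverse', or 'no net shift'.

Direction: forward

Q₀ = 0.03005 vs Keq = 1.5690e-06 ⇒ Q>K, reverse
Step 1:
                    E           X           G
  Initial       0.648      0.8617     0.07233
  Change       0.1073      0.1073    -0.07155
  Equil        0.7553       0.969  7.8434e-04
  solve Keq expr → x = -0.03577; check Q = 1.5690e-06
Then change container volume by factor 0.8 (V_new/V_old).
Step 2:
                    E           X           G
  Initial      0.9441       1.211  9.8043e-04
  Change  -8.2190e-04 -8.2190e-04  5.4793e-04
  Equil        0.9433        1.21    0.001528
  solve Keq expr → x = 2.7397e-04; check Q = 1.5690e-06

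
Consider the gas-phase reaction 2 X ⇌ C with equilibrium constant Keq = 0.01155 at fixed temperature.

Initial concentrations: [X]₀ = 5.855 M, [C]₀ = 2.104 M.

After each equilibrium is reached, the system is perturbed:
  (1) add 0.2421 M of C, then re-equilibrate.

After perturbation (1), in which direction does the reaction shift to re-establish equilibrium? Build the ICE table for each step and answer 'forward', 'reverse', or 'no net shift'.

Q₀ = 0.06138 vs Keq = 0.01155 ⇒ Q>K, reverse
Step 1:
                   X          C
  I            5.855      2.104
  C            2.569     -1.284
  E            8.424     0.8196
  solve Keq expr → x = -1.284; check Q = 0.01155
Then add 0.2421 M of C.
Step 2:
                   X          C
  I            8.424      1.062
  C           0.3466    -0.1733
  E             8.77     0.8884
  solve Keq expr → x = -0.1733; check Q = 0.01155

Direction: reverse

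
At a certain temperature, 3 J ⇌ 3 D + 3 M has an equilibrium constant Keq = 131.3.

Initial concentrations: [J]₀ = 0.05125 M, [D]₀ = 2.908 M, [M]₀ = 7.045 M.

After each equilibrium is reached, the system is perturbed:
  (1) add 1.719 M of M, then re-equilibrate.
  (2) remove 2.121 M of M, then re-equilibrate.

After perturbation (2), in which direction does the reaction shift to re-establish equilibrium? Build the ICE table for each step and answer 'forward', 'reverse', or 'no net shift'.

Q₀ = 6.3877e+07 vs Keq = 131.3 ⇒ Q>K, reverse
Step 1:
                   J          D          M
  I          0.05125      2.908      7.045
  C            1.494     -1.494     -1.494
  E            1.545      1.414      5.551
  solve Keq expr → x = -0.4979; check Q = 131.3
Then add 1.719 M of M.
Step 2:
                   J          D          M
  I            1.545      1.414       7.27
  C           0.1789    -0.1789    -0.1789
  E            1.724      1.235      7.091
  solve Keq expr → x = -0.05964; check Q = 131.3
Then remove 2.121 M of M.
Step 3:
                   J          D          M
  I            1.724      1.235       4.97
  C          -0.2275     0.2275     0.2275
  E            1.496      1.463      5.198
  solve Keq expr → x = 0.07585; check Q = 131.3

Direction: forward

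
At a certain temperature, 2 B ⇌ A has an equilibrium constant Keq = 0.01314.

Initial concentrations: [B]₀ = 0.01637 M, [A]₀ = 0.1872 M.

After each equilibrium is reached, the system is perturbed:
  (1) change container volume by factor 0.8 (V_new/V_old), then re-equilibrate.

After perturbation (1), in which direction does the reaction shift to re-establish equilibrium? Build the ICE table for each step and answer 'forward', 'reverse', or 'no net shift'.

Q₀ = 698.6 vs Keq = 0.01314 ⇒ Q>K, reverse
Step 1:
                  B         A
  Initial   0.01637    0.1872
  Change     0.3705   -0.1852
  Equil      0.3868  0.001966
  solve Keq expr → x = -0.1852; check Q = 0.01314
Then change container volume by factor 0.8 (V_new/V_old).
Step 2:
                  B         A
  Initial    0.4835  0.002458
  Change  -0.001199 5.9926e-04
  Equil      0.4823  0.003057
  solve Keq expr → x = 5.9926e-04; check Q = 0.01314

Direction: forward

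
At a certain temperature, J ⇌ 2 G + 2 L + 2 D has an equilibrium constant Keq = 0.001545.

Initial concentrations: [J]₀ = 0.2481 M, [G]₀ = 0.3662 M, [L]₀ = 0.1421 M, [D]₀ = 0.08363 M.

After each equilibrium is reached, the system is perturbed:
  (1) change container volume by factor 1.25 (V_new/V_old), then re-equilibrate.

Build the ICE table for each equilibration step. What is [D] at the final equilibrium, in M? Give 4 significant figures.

Q₀ = 7.6335e-05 vs Keq = 0.001545 ⇒ Q<K, forward
Step 1:
                  J         G         L         D
  I          0.2481    0.3662    0.1421   0.08363
  C        -0.04363   0.08726   0.08726   0.08726
  E          0.2045    0.4535    0.2294    0.1709
  solve Keq expr → x = 0.04363; check Q = 0.001545
Then change container volume by factor 1.25 (V_new/V_old).
Step 2:
                  J         G         L         D
  I          0.1636    0.3628    0.1835    0.1367
  C        -0.01773   0.03546   0.03546   0.03546
  E          0.1458    0.3982    0.2189    0.1722
  solve Keq expr → x = 0.01773; check Q = 0.001545

[D]_eq = 0.1722 M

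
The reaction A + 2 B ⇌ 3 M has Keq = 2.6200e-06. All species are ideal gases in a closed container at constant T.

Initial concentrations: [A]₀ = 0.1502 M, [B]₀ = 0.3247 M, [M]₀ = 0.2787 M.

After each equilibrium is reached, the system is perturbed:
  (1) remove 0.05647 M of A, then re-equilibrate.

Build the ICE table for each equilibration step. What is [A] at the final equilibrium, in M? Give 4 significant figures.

Q₀ = 1.367 vs Keq = 2.6200e-06 ⇒ Q>K, reverse
Step 1:
                    A           B           M
  Initial      0.1502      0.3247      0.2787
  Change      0.09108      0.1822     -0.2732
  Equil        0.2413      0.5069    0.005456
  solve Keq expr → x = -0.09108; check Q = 2.6200e-06
Then remove 0.05647 M of A.
Step 2:
                    A           B           M
  Initial      0.1848      0.5069    0.005456
  Change   1.5353e-04  3.0705e-04 -4.6058e-04
  Equil         0.185      0.5072    0.004995
  solve Keq expr → x = -1.5353e-04; check Q = 2.6200e-06

[A]_eq = 0.185 M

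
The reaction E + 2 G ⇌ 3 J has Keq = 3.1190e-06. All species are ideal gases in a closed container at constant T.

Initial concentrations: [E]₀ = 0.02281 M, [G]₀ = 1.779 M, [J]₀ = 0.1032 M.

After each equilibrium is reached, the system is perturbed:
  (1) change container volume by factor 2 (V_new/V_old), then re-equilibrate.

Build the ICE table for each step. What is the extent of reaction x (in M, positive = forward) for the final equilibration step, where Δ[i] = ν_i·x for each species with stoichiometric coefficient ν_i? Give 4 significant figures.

Q₀ = 0.01523 vs Keq = 3.1190e-06 ⇒ Q>K, reverse
Step 1:
                    E           G           J
  Initial     0.02281       1.779      0.1032
  Change      0.03163     0.06325    -0.09488
  Equil       0.05444       1.842    0.008321
  solve Keq expr → x = -0.03163; check Q = 3.1190e-06
Then change container volume by factor 2 (V_new/V_old).
Step 2:
                    E           G           J
  Initial     0.02722      0.9211    0.004161
  Change            0           0           0
  Equil       0.02722      0.9211    0.004161
  solve Keq expr → x = 0; check Q = 3.1190e-06

x = 0 M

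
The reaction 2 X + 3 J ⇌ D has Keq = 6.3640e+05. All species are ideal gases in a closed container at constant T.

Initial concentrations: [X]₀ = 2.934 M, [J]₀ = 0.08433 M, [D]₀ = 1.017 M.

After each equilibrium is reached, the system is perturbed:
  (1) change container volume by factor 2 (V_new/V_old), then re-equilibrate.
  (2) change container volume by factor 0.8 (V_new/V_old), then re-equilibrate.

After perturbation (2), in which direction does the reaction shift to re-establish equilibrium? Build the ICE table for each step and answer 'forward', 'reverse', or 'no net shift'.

Q₀ = 197 vs Keq = 6.3640e+05 ⇒ Q<K, forward
Step 1:
                   X          J          D
  Initial      2.934    0.08433      1.017
  Change    -0.05234   -0.07851    0.02617
  Equil        2.882   0.005823      1.043
  solve Keq expr → x = 0.02617; check Q = 6.3640e+05
Then change container volume by factor 2 (V_new/V_old).
Step 2:
                   X          J          D
  Initial      1.441   0.002911     0.5216
  Change    0.002939   0.004408  -0.001469
  Equil        1.444   0.007319     0.5201
  solve Keq expr → x = -0.001469; check Q = 6.3640e+05
Then change container volume by factor 0.8 (V_new/V_old).
Step 3:
                   X          J          D
  Initial      1.805   0.009149     0.6501
  Change   -0.001565  -0.002348 7.8259e-04
  Equil        1.803   0.006801     0.6509
  solve Keq expr → x = 7.8259e-04; check Q = 6.3640e+05

Direction: forward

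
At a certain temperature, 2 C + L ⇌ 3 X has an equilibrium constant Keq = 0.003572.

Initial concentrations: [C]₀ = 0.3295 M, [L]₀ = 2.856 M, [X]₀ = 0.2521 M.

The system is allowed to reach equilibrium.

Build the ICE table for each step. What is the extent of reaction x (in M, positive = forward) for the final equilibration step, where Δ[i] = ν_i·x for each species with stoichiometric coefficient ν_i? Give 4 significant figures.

x = -0.04351 M

Q₀ = 0.05167 vs Keq = 0.003572 ⇒ Q>K, reverse
Step 1:
                    C           L           X
  Initial      0.3295       2.856      0.2521
  Change      0.08702     0.04351     -0.1305
  Equil        0.4165         2.9      0.1216
  solve Keq expr → x = -0.04351; check Q = 0.003572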